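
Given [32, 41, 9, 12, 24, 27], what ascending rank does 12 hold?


Sort ascending: [9, 12, 24, 27, 32, 41]
Find 12 in the sorted list.
12 is at position 2 (1-indexed).
Final answer: 2


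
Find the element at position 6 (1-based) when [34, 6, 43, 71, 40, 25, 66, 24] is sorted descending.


Sort descending: [71, 66, 43, 40, 34, 25, 24, 6]
The 6th element (1-indexed) is at index 5.
Value = 25
Final answer: 25


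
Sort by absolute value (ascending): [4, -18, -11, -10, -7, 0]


Compute absolute values:
  |4| = 4
  |-18| = 18
  |-11| = 11
  |-10| = 10
  |-7| = 7
  |0| = 0
Absolute values in increasing order: 0 < 4 < 7 < 10 < 11 < 18
Listing the original numbers in that order gives the answer.
Final answer: [0, 4, -7, -10, -11, -18]


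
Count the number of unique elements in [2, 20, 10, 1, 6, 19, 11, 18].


List all unique values:
Distinct values: [1, 2, 6, 10, 11, 18, 19, 20]
Count = 8
Final answer: 8


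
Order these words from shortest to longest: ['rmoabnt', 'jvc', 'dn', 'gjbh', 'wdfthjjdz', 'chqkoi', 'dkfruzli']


Compute lengths:
  'rmoabnt' has length 7
  'jvc' has length 3
  'dn' has length 2
  'gjbh' has length 4
  'wdfthjjdz' has length 9
  'chqkoi' has length 6
  'dkfruzli' has length 8
Lengths in increasing order: 2 < 3 < 4 < 6 < 7 < 8 < 9
Listing the words in that order gives the answer.
Final answer: ['dn', 'jvc', 'gjbh', 'chqkoi', 'rmoabnt', 'dkfruzli', 'wdfthjjdz']


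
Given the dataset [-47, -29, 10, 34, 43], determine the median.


First, sort the list: [-47, -29, 10, 34, 43]
The list has 5 elements (odd count).
The middle index is 2 (0-based), and the element there is 10.
Final answer: 10


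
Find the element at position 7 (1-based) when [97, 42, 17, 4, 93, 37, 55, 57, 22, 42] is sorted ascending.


Sort ascending: [4, 17, 22, 37, 42, 42, 55, 57, 93, 97]
The 7th element (1-indexed) is at index 6.
Value = 55
Final answer: 55


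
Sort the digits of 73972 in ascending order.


The number 73972 has digits: 7, 3, 9, 7, 2
Sorted: 2, 3, 7, 7, 9
Joining the sorted digits gives the result.
Final answer: 23779


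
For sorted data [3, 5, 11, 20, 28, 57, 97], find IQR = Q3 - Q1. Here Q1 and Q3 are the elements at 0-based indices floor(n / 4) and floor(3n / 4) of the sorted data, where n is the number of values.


The data has n = 7 elements.
Q1 index = floor(7 / 4) = floor(1.75) = 1; Q3 index = floor(3 * 7 / 4) = floor(5.25) = 5
Q1 = element at index 1 = 5
Q3 = element at index 5 = 57
IQR = 57 - 5 = 52
Final answer: 52


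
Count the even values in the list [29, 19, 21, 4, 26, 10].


Check each element:
  29 is odd
  19 is odd
  21 is odd
  4 is even
  26 is even
  10 is even
Evens: [4, 26, 10]
Count of evens = 3
Final answer: 3


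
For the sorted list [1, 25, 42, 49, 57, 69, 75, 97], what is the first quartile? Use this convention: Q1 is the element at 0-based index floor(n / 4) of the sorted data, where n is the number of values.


The list has n = 8 elements.
Q1 index = floor(8 / 4) = floor(2) = 2
Counting from index 0 in the sorted data, the element at index 2 is 42.
Final answer: 42


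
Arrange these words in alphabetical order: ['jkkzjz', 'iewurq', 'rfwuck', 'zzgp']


Compare strings character by character (the first differing letter decides):
  'iewurq' < 'jkkzjz' since 'i' < 'j' at position 1
  'jkkzjz' < 'rfwuck' since 'j' < 'r' at position 1
  'rfwuck' < 'zzgp' since 'r' < 'z' at position 1
Chaining these comparisons gives the alphabetical order.
Final answer: ['iewurq', 'jkkzjz', 'rfwuck', 'zzgp']


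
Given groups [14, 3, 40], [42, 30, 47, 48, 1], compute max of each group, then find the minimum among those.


Find max of each group:
  Group 1: [14, 3, 40] -> max = 40
  Group 2: [42, 30, 47, 48, 1] -> max = 48
Maxes: [40, 48]
Minimum of maxes = 40
Final answer: 40


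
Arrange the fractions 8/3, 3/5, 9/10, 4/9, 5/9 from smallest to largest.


Convert to decimal for comparison:
  8/3 = 2.6667
  3/5 = 0.6
  9/10 = 0.9
  4/9 = 0.4444
  5/9 = 0.5556
Decimals in increasing order: 0.4444 < 0.5556 < 0.6 < 0.9 < 2.6667
Writing each back as its fraction gives the sorted order.
Final answer: 4/9, 5/9, 3/5, 9/10, 8/3


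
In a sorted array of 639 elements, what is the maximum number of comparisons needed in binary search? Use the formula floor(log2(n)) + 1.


Binary search halves the search space each step.
Maximum comparisons = floor(log2(639)) + 1
log2(639) = 9.3197
floor(log2(639)) = 9, so 9 + 1 = 10
Final answer: 10


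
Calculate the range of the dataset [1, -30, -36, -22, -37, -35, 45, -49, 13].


Maximum value: 45
Minimum value: -49
Range = 45 - (-49) = 94
Final answer: 94


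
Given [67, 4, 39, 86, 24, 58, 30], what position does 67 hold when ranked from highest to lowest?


Sort descending: [86, 67, 58, 39, 30, 24, 4]
Find 67 in the sorted list.
67 is at position 2.
Final answer: 2


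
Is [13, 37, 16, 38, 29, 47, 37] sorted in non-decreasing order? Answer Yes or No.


Check consecutive pairs:
  13 <= 37? True
  37 <= 16? False
  16 <= 38? True
  38 <= 29? False
  29 <= 47? True
  47 <= 37? False
3 consecutive pair(s) are out of order, so the list is not sorted.
Final answer: No


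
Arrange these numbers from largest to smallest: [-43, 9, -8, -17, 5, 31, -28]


Original list: [-43, 9, -8, -17, 5, 31, -28]
Repeatedly take the largest remaining element:
  Remaining [-43, 9, -8, -17, 5, 31, -28] -> largest is 31
  Remaining [-43, 9, -8, -17, 5, -28] -> largest is 9
  Remaining [-43, -8, -17, 5, -28] -> largest is 5
  Remaining [-43, -8, -17, -28] -> largest is -8
  Remaining [-43, -17, -28] -> largest is -17
  Remaining [-43, -28] -> largest is -28
  Remaining [-43] -> largest is -43
Collecting the picks in order gives the descending list.
Final answer: [31, 9, 5, -8, -17, -28, -43]


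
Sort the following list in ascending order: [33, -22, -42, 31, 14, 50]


Original list: [33, -22, -42, 31, 14, 50]
Repeatedly take the smallest remaining element:
  Remaining [33, -22, -42, 31, 14, 50] -> smallest is -42
  Remaining [33, -22, 31, 14, 50] -> smallest is -22
  Remaining [33, 31, 14, 50] -> smallest is 14
  Remaining [33, 31, 50] -> smallest is 31
  Remaining [33, 50] -> smallest is 33
  Remaining [50] -> smallest is 50
Collecting the picks in order gives the sorted list.
Final answer: [-42, -22, 14, 31, 33, 50]


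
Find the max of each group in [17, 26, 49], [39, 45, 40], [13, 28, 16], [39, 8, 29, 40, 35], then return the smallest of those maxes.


Find max of each group:
  Group 1: [17, 26, 49] -> max = 49
  Group 2: [39, 45, 40] -> max = 45
  Group 3: [13, 28, 16] -> max = 28
  Group 4: [39, 8, 29, 40, 35] -> max = 40
Maxes: [49, 45, 28, 40]
Minimum of maxes = 28
Final answer: 28


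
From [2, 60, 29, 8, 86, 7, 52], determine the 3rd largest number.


Sort descending: [86, 60, 52, 29, 8, 7, 2]
The 3rd element (1-indexed) is at index 2.
Value = 52
Final answer: 52


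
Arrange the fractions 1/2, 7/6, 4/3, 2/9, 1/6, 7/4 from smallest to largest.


Convert to decimal for comparison:
  1/2 = 0.5
  7/6 = 1.1667
  4/3 = 1.3333
  2/9 = 0.2222
  1/6 = 0.1667
  7/4 = 1.75
Decimals in increasing order: 0.1667 < 0.2222 < 0.5 < 1.1667 < 1.3333 < 1.75
Writing each back as its fraction gives the sorted order.
Final answer: 1/6, 2/9, 1/2, 7/6, 4/3, 7/4


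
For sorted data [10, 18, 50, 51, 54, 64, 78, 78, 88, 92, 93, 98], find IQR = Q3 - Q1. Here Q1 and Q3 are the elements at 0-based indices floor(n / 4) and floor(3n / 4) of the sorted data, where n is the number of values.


The data has n = 12 elements.
Q1 index = floor(12 / 4) = floor(3) = 3; Q3 index = floor(3 * 12 / 4) = floor(9) = 9
Q1 = element at index 3 = 51
Q3 = element at index 9 = 92
IQR = 92 - 51 = 41
Final answer: 41


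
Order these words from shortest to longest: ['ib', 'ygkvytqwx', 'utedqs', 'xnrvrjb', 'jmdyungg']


Compute lengths:
  'ib' has length 2
  'ygkvytqwx' has length 9
  'utedqs' has length 6
  'xnrvrjb' has length 7
  'jmdyungg' has length 8
Lengths in increasing order: 2 < 6 < 7 < 8 < 9
Listing the words in that order gives the answer.
Final answer: ['ib', 'utedqs', 'xnrvrjb', 'jmdyungg', 'ygkvytqwx']


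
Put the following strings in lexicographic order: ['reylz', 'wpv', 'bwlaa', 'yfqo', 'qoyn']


Compare strings character by character (the first differing letter decides):
  'bwlaa' < 'qoyn' since 'b' < 'q' at position 1
  'qoyn' < 'reylz' since 'q' < 'r' at position 1
  'reylz' < 'wpv' since 'r' < 'w' at position 1
  'wpv' < 'yfqo' since 'w' < 'y' at position 1
Chaining these comparisons gives the alphabetical order.
Final answer: ['bwlaa', 'qoyn', 'reylz', 'wpv', 'yfqo']


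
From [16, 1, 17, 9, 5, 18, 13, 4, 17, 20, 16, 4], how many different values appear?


List all unique values:
Distinct values: [1, 4, 5, 9, 13, 16, 17, 18, 20]
Count = 9
Final answer: 9


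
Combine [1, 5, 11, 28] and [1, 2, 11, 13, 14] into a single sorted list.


List A: [1, 5, 11, 28]
List B: [1, 2, 11, 13, 14]
Repeatedly compare the front elements and take the smaller:
  1 vs 1 -> take 1
  5 vs 1 -> take 1
  5 vs 2 -> take 2
  5 vs 11 -> take 5
  11 vs 11 -> take 11
  28 vs 11 -> take 11
  28 vs 13 -> take 13
  28 vs 14 -> take 14
  B is exhausted; append the rest of A: [28]
Final answer: [1, 1, 2, 5, 11, 11, 13, 14, 28]


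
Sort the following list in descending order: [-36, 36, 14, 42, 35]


Original list: [-36, 36, 14, 42, 35]
Repeatedly take the largest remaining element:
  Remaining [-36, 36, 14, 42, 35] -> largest is 42
  Remaining [-36, 36, 14, 35] -> largest is 36
  Remaining [-36, 14, 35] -> largest is 35
  Remaining [-36, 14] -> largest is 14
  Remaining [-36] -> largest is -36
Collecting the picks in order gives the descending list.
Final answer: [42, 36, 35, 14, -36]


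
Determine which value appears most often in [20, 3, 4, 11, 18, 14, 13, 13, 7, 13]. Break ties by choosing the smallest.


Count the frequency of each value:
  3 appears 1 time(s)
  4 appears 1 time(s)
  7 appears 1 time(s)
  11 appears 1 time(s)
  13 appears 3 time(s)
  14 appears 1 time(s)
  18 appears 1 time(s)
  20 appears 1 time(s)
Maximum frequency is 3.
Only 13 reaches that frequency, so it is the mode.
Final answer: 13


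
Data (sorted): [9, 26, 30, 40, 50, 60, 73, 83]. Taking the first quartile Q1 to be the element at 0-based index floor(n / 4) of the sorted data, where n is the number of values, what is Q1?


The list has n = 8 elements.
Q1 index = floor(8 / 4) = floor(2) = 2
Counting from index 0 in the sorted data, the element at index 2 is 30.
Final answer: 30


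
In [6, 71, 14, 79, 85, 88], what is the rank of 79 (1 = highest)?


Sort descending: [88, 85, 79, 71, 14, 6]
Find 79 in the sorted list.
79 is at position 3.
Final answer: 3


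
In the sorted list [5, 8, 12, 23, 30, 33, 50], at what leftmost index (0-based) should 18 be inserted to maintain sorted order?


List is sorted: [5, 8, 12, 23, 30, 33, 50]
We need the leftmost position where 18 can be inserted, i.e. the first index whose element is >= 18 (or the end of the list if none is).
Binary search with low=0, high=7 (0-based indices):
  low=0, high=7, mid=3: a[3]=23 >= 18, so high = 3
  low=0, high=3, mid=1: a[1]=8 < 18, so low = 2
  low=2, high=3, mid=2: a[2]=12 < 18, so low = 3
Now low = high = 3, so the insertion index is 3.
Final answer: 3


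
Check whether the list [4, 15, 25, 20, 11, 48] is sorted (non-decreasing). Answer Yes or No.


Check consecutive pairs:
  4 <= 15? True
  15 <= 25? True
  25 <= 20? False
  20 <= 11? False
  11 <= 48? True
2 consecutive pair(s) are out of order, so the list is not sorted.
Final answer: No


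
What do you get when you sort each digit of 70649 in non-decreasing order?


The number 70649 has digits: 7, 0, 6, 4, 9
Sorted: 0, 4, 6, 7, 9
Joining the sorted digits gives the result.
Final answer: 04679


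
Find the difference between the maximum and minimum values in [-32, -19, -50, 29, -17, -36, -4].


Maximum value: 29
Minimum value: -50
Range = 29 - (-50) = 79
Final answer: 79


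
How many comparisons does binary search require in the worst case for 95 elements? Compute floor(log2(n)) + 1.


Binary search halves the search space each step.
Maximum comparisons = floor(log2(95)) + 1
log2(95) = 6.5699
floor(log2(95)) = 6, so 6 + 1 = 7
Final answer: 7


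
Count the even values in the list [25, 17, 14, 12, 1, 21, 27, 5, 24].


Check each element:
  25 is odd
  17 is odd
  14 is even
  12 is even
  1 is odd
  21 is odd
  27 is odd
  5 is odd
  24 is even
Evens: [14, 12, 24]
Count of evens = 3
Final answer: 3


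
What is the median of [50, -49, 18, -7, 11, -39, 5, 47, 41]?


First, sort the list: [-49, -39, -7, 5, 11, 18, 41, 47, 50]
The list has 9 elements (odd count).
The middle index is 4 (0-based), and the element there is 11.
Final answer: 11


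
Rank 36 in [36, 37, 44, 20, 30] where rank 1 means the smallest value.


Sort ascending: [20, 30, 36, 37, 44]
Find 36 in the sorted list.
36 is at position 3 (1-indexed).
Final answer: 3


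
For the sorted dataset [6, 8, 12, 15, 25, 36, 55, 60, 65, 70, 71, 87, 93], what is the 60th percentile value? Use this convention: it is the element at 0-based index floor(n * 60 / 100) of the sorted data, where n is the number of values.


The dataset has n = 13 elements.
Index = floor(13 * 60 / 100) = floor(780 / 100) = floor(7.8) = 7
Counting from index 0 in the sorted data, the element at index 7 is 60.
Final answer: 60


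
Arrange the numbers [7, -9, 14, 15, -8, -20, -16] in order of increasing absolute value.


Compute absolute values:
  |7| = 7
  |-9| = 9
  |14| = 14
  |15| = 15
  |-8| = 8
  |-20| = 20
  |-16| = 16
Absolute values in increasing order: 7 < 8 < 9 < 14 < 15 < 16 < 20
Listing the original numbers in that order gives the answer.
Final answer: [7, -8, -9, 14, 15, -16, -20]


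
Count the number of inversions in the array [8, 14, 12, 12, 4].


For each element, count the later elements that are smaller than it:
  8 (index 0): smaller elements after it = [4] -> 1
  14 (index 1): smaller elements after it = [12, 12, 4] -> 3
  12 (index 2): smaller elements after it = [4] -> 1
  12 (index 3): smaller elements after it = [4] -> 1
Total inversions = 1 + 3 + 1 + 1 = 6
Final answer: 6


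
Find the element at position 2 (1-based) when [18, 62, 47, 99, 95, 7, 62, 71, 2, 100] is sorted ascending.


Sort ascending: [2, 7, 18, 47, 62, 62, 71, 95, 99, 100]
The 2nd element (1-indexed) is at index 1.
Value = 7
Final answer: 7


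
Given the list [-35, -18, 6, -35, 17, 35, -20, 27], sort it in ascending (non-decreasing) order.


Original list: [-35, -18, 6, -35, 17, 35, -20, 27]
Repeatedly take the smallest remaining element:
  Remaining [-35, -18, 6, -35, 17, 35, -20, 27] -> smallest is -35
  Remaining [-18, 6, -35, 17, 35, -20, 27] -> smallest is -35
  Remaining [-18, 6, 17, 35, -20, 27] -> smallest is -20
  Remaining [-18, 6, 17, 35, 27] -> smallest is -18
  Remaining [6, 17, 35, 27] -> smallest is 6
  Remaining [17, 35, 27] -> smallest is 17
  Remaining [35, 27] -> smallest is 27
  Remaining [35] -> smallest is 35
Collecting the picks in order gives the sorted list.
Final answer: [-35, -35, -20, -18, 6, 17, 27, 35]


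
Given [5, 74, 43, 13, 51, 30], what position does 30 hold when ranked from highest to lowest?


Sort descending: [74, 51, 43, 30, 13, 5]
Find 30 in the sorted list.
30 is at position 4.
Final answer: 4


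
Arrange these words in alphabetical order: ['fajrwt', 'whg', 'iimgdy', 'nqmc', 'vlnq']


Compare strings character by character (the first differing letter decides):
  'fajrwt' < 'iimgdy' since 'f' < 'i' at position 1
  'iimgdy' < 'nqmc' since 'i' < 'n' at position 1
  'nqmc' < 'vlnq' since 'n' < 'v' at position 1
  'vlnq' < 'whg' since 'v' < 'w' at position 1
Chaining these comparisons gives the alphabetical order.
Final answer: ['fajrwt', 'iimgdy', 'nqmc', 'vlnq', 'whg']


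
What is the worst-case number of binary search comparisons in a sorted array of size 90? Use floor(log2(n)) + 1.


Binary search halves the search space each step.
Maximum comparisons = floor(log2(90)) + 1
log2(90) = 6.4919
floor(log2(90)) = 6, so 6 + 1 = 7
Final answer: 7


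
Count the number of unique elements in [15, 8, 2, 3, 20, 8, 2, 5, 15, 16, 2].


List all unique values:
Distinct values: [2, 3, 5, 8, 15, 16, 20]
Count = 7
Final answer: 7


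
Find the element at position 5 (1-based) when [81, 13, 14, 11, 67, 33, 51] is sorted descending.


Sort descending: [81, 67, 51, 33, 14, 13, 11]
The 5th element (1-indexed) is at index 4.
Value = 14
Final answer: 14


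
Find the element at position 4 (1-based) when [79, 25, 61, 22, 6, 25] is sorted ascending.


Sort ascending: [6, 22, 25, 25, 61, 79]
The 4th element (1-indexed) is at index 3.
Value = 25
Final answer: 25


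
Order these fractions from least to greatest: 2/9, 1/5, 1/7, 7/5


Convert to decimal for comparison:
  2/9 = 0.2222
  1/5 = 0.2
  1/7 = 0.1429
  7/5 = 1.4
Decimals in increasing order: 0.1429 < 0.2 < 0.2222 < 1.4
Writing each back as its fraction gives the sorted order.
Final answer: 1/7, 1/5, 2/9, 7/5


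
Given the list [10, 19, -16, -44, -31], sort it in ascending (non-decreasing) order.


Original list: [10, 19, -16, -44, -31]
Repeatedly take the smallest remaining element:
  Remaining [10, 19, -16, -44, -31] -> smallest is -44
  Remaining [10, 19, -16, -31] -> smallest is -31
  Remaining [10, 19, -16] -> smallest is -16
  Remaining [10, 19] -> smallest is 10
  Remaining [19] -> smallest is 19
Collecting the picks in order gives the sorted list.
Final answer: [-44, -31, -16, 10, 19]


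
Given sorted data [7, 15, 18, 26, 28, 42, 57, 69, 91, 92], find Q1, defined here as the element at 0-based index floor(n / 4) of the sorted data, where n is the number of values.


The list has n = 10 elements.
Q1 index = floor(10 / 4) = floor(2.5) = 2
Counting from index 0 in the sorted data, the element at index 2 is 18.
Final answer: 18


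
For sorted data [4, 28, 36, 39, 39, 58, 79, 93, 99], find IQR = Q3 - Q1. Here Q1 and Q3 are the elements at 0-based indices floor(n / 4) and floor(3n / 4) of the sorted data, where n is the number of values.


The data has n = 9 elements.
Q1 index = floor(9 / 4) = floor(2.25) = 2; Q3 index = floor(3 * 9 / 4) = floor(6.75) = 6
Q1 = element at index 2 = 36
Q3 = element at index 6 = 79
IQR = 79 - 36 = 43
Final answer: 43


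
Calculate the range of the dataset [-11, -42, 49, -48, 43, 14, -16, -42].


Maximum value: 49
Minimum value: -48
Range = 49 - (-48) = 97
Final answer: 97


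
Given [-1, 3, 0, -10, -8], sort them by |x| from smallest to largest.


Compute absolute values:
  |-1| = 1
  |3| = 3
  |0| = 0
  |-10| = 10
  |-8| = 8
Absolute values in increasing order: 0 < 1 < 3 < 8 < 10
Listing the original numbers in that order gives the answer.
Final answer: [0, -1, 3, -8, -10]


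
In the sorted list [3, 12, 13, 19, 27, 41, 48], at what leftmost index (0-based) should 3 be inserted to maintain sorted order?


List is sorted: [3, 12, 13, 19, 27, 41, 48]
We need the leftmost position where 3 can be inserted, i.e. the first index whose element is >= 3 (or the end of the list if none is).
Binary search with low=0, high=7 (0-based indices):
  low=0, high=7, mid=3: a[3]=19 >= 3, so high = 3
  low=0, high=3, mid=1: a[1]=12 >= 3, so high = 1
  low=0, high=1, mid=0: a[0]=3 >= 3, so high = 0
Now low = high = 0, so the insertion index is 0.
Final answer: 0


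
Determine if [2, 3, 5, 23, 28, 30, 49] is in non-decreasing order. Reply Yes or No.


Check consecutive pairs:
  2 <= 3? True
  3 <= 5? True
  5 <= 23? True
  23 <= 28? True
  28 <= 30? True
  30 <= 49? True
Every consecutive pair is in order, so the list is non-decreasing.
Final answer: Yes


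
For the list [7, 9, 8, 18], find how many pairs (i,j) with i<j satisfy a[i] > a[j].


For each element, count the later elements that are smaller than it:
  7 (index 0): smaller elements after it = [] -> 0
  9 (index 1): smaller elements after it = [8] -> 1
  8 (index 2): smaller elements after it = [] -> 0
Total inversions = 0 + 1 + 0 = 1
Final answer: 1


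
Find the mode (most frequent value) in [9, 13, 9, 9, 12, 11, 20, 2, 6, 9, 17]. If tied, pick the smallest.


Count the frequency of each value:
  2 appears 1 time(s)
  6 appears 1 time(s)
  9 appears 4 time(s)
  11 appears 1 time(s)
  12 appears 1 time(s)
  13 appears 1 time(s)
  17 appears 1 time(s)
  20 appears 1 time(s)
Maximum frequency is 4.
Only 9 reaches that frequency, so it is the mode.
Final answer: 9


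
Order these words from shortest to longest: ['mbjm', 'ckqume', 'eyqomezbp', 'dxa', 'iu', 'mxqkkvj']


Compute lengths:
  'mbjm' has length 4
  'ckqume' has length 6
  'eyqomezbp' has length 9
  'dxa' has length 3
  'iu' has length 2
  'mxqkkvj' has length 7
Lengths in increasing order: 2 < 3 < 4 < 6 < 7 < 9
Listing the words in that order gives the answer.
Final answer: ['iu', 'dxa', 'mbjm', 'ckqume', 'mxqkkvj', 'eyqomezbp']


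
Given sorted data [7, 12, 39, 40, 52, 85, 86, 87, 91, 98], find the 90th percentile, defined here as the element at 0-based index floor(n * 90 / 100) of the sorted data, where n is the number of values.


The dataset has n = 10 elements.
Index = floor(10 * 90 / 100) = floor(900 / 100) = floor(9) = 9
Counting from index 0 in the sorted data, the element at index 9 is 98.
Final answer: 98


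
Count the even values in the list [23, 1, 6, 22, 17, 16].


Check each element:
  23 is odd
  1 is odd
  6 is even
  22 is even
  17 is odd
  16 is even
Evens: [6, 22, 16]
Count of evens = 3
Final answer: 3


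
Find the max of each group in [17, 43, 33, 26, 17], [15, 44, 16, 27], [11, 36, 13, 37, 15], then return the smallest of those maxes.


Find max of each group:
  Group 1: [17, 43, 33, 26, 17] -> max = 43
  Group 2: [15, 44, 16, 27] -> max = 44
  Group 3: [11, 36, 13, 37, 15] -> max = 37
Maxes: [43, 44, 37]
Minimum of maxes = 37
Final answer: 37


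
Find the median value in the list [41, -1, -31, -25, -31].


First, sort the list: [-31, -31, -25, -1, 41]
The list has 5 elements (odd count).
The middle index is 2 (0-based), and the element there is -25.
Final answer: -25


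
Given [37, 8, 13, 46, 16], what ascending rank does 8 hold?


Sort ascending: [8, 13, 16, 37, 46]
Find 8 in the sorted list.
8 is at position 1 (1-indexed).
Final answer: 1


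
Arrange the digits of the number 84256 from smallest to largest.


The number 84256 has digits: 8, 4, 2, 5, 6
Sorted: 2, 4, 5, 6, 8
Joining the sorted digits gives the result.
Final answer: 24568


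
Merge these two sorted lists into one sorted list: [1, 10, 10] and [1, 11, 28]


List A: [1, 10, 10]
List B: [1, 11, 28]
Repeatedly compare the front elements and take the smaller:
  1 vs 1 -> take 1
  10 vs 1 -> take 1
  10 vs 11 -> take 10
  10 vs 11 -> take 10
  A is exhausted; append the rest of B: [11, 28]
Final answer: [1, 1, 10, 10, 11, 28]


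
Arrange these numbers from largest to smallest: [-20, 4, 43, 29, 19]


Original list: [-20, 4, 43, 29, 19]
Repeatedly take the largest remaining element:
  Remaining [-20, 4, 43, 29, 19] -> largest is 43
  Remaining [-20, 4, 29, 19] -> largest is 29
  Remaining [-20, 4, 19] -> largest is 19
  Remaining [-20, 4] -> largest is 4
  Remaining [-20] -> largest is -20
Collecting the picks in order gives the descending list.
Final answer: [43, 29, 19, 4, -20]


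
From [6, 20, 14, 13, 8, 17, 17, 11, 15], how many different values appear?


List all unique values:
Distinct values: [6, 8, 11, 13, 14, 15, 17, 20]
Count = 8
Final answer: 8


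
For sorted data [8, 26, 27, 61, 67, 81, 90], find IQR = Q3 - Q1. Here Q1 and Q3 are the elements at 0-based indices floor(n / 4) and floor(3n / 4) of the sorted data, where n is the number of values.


The data has n = 7 elements.
Q1 index = floor(7 / 4) = floor(1.75) = 1; Q3 index = floor(3 * 7 / 4) = floor(5.25) = 5
Q1 = element at index 1 = 26
Q3 = element at index 5 = 81
IQR = 81 - 26 = 55
Final answer: 55


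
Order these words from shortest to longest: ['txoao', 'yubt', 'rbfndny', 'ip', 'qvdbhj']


Compute lengths:
  'txoao' has length 5
  'yubt' has length 4
  'rbfndny' has length 7
  'ip' has length 2
  'qvdbhj' has length 6
Lengths in increasing order: 2 < 4 < 5 < 6 < 7
Listing the words in that order gives the answer.
Final answer: ['ip', 'yubt', 'txoao', 'qvdbhj', 'rbfndny']


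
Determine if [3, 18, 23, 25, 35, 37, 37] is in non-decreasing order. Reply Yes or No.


Check consecutive pairs:
  3 <= 18? True
  18 <= 23? True
  23 <= 25? True
  25 <= 35? True
  35 <= 37? True
  37 <= 37? True
Every consecutive pair is in order, so the list is non-decreasing.
Final answer: Yes


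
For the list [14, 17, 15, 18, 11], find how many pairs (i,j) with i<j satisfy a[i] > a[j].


For each element, count the later elements that are smaller than it:
  14 (index 0): smaller elements after it = [11] -> 1
  17 (index 1): smaller elements after it = [15, 11] -> 2
  15 (index 2): smaller elements after it = [11] -> 1
  18 (index 3): smaller elements after it = [11] -> 1
Total inversions = 1 + 2 + 1 + 1 = 5
Final answer: 5


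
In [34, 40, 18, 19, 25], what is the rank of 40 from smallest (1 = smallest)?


Sort ascending: [18, 19, 25, 34, 40]
Find 40 in the sorted list.
40 is at position 5 (1-indexed).
Final answer: 5


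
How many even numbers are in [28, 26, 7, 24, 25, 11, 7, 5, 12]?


Check each element:
  28 is even
  26 is even
  7 is odd
  24 is even
  25 is odd
  11 is odd
  7 is odd
  5 is odd
  12 is even
Evens: [28, 26, 24, 12]
Count of evens = 4
Final answer: 4


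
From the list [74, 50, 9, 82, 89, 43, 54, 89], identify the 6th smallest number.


Sort ascending: [9, 43, 50, 54, 74, 82, 89, 89]
The 6th element (1-indexed) is at index 5.
Value = 82
Final answer: 82


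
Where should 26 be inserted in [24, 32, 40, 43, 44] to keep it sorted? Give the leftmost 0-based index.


List is sorted: [24, 32, 40, 43, 44]
We need the leftmost position where 26 can be inserted, i.e. the first index whose element is >= 26 (or the end of the list if none is).
Binary search with low=0, high=5 (0-based indices):
  low=0, high=5, mid=2: a[2]=40 >= 26, so high = 2
  low=0, high=2, mid=1: a[1]=32 >= 26, so high = 1
  low=0, high=1, mid=0: a[0]=24 < 26, so low = 1
Now low = high = 1, so the insertion index is 1.
Final answer: 1


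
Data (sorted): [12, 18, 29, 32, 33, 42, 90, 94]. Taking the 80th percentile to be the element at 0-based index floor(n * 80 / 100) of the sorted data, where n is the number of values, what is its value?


The dataset has n = 8 elements.
Index = floor(8 * 80 / 100) = floor(640 / 100) = floor(6.4) = 6
Counting from index 0 in the sorted data, the element at index 6 is 90.
Final answer: 90


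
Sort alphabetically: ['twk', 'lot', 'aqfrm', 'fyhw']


Compare strings character by character (the first differing letter decides):
  'aqfrm' < 'fyhw' since 'a' < 'f' at position 1
  'fyhw' < 'lot' since 'f' < 'l' at position 1
  'lot' < 'twk' since 'l' < 't' at position 1
Chaining these comparisons gives the alphabetical order.
Final answer: ['aqfrm', 'fyhw', 'lot', 'twk']


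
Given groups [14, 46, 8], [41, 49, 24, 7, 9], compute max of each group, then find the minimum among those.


Find max of each group:
  Group 1: [14, 46, 8] -> max = 46
  Group 2: [41, 49, 24, 7, 9] -> max = 49
Maxes: [46, 49]
Minimum of maxes = 46
Final answer: 46


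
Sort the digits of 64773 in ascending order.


The number 64773 has digits: 6, 4, 7, 7, 3
Sorted: 3, 4, 6, 7, 7
Joining the sorted digits gives the result.
Final answer: 34677


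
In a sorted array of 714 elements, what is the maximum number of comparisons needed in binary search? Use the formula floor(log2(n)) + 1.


Binary search halves the search space each step.
Maximum comparisons = floor(log2(714)) + 1
log2(714) = 9.4798
floor(log2(714)) = 9, so 9 + 1 = 10
Final answer: 10


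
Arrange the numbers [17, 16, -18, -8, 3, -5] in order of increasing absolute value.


Compute absolute values:
  |17| = 17
  |16| = 16
  |-18| = 18
  |-8| = 8
  |3| = 3
  |-5| = 5
Absolute values in increasing order: 3 < 5 < 8 < 16 < 17 < 18
Listing the original numbers in that order gives the answer.
Final answer: [3, -5, -8, 16, 17, -18]


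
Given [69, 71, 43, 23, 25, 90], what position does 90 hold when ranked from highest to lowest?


Sort descending: [90, 71, 69, 43, 25, 23]
Find 90 in the sorted list.
90 is at position 1.
Final answer: 1


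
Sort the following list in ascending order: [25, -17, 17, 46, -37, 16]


Original list: [25, -17, 17, 46, -37, 16]
Repeatedly take the smallest remaining element:
  Remaining [25, -17, 17, 46, -37, 16] -> smallest is -37
  Remaining [25, -17, 17, 46, 16] -> smallest is -17
  Remaining [25, 17, 46, 16] -> smallest is 16
  Remaining [25, 17, 46] -> smallest is 17
  Remaining [25, 46] -> smallest is 25
  Remaining [46] -> smallest is 46
Collecting the picks in order gives the sorted list.
Final answer: [-37, -17, 16, 17, 25, 46]


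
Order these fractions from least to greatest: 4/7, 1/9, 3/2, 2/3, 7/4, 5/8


Convert to decimal for comparison:
  4/7 = 0.5714
  1/9 = 0.1111
  3/2 = 1.5
  2/3 = 0.6667
  7/4 = 1.75
  5/8 = 0.625
Decimals in increasing order: 0.1111 < 0.5714 < 0.625 < 0.6667 < 1.5 < 1.75
Writing each back as its fraction gives the sorted order.
Final answer: 1/9, 4/7, 5/8, 2/3, 3/2, 7/4


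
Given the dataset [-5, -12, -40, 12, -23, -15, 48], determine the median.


First, sort the list: [-40, -23, -15, -12, -5, 12, 48]
The list has 7 elements (odd count).
The middle index is 3 (0-based), and the element there is -12.
Final answer: -12


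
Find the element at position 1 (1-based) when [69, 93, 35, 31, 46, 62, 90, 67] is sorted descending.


Sort descending: [93, 90, 69, 67, 62, 46, 35, 31]
The 1st element (1-indexed) is at index 0.
Value = 93
Final answer: 93


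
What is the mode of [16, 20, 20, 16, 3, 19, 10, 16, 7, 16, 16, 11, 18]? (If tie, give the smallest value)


Count the frequency of each value:
  3 appears 1 time(s)
  7 appears 1 time(s)
  10 appears 1 time(s)
  11 appears 1 time(s)
  16 appears 5 time(s)
  18 appears 1 time(s)
  19 appears 1 time(s)
  20 appears 2 time(s)
Maximum frequency is 5.
Only 16 reaches that frequency, so it is the mode.
Final answer: 16


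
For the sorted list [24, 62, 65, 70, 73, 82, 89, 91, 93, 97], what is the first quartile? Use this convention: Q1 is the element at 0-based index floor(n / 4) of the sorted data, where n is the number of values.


The list has n = 10 elements.
Q1 index = floor(10 / 4) = floor(2.5) = 2
Counting from index 0 in the sorted data, the element at index 2 is 65.
Final answer: 65


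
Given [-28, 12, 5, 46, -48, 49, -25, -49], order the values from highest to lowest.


Original list: [-28, 12, 5, 46, -48, 49, -25, -49]
Repeatedly take the largest remaining element:
  Remaining [-28, 12, 5, 46, -48, 49, -25, -49] -> largest is 49
  Remaining [-28, 12, 5, 46, -48, -25, -49] -> largest is 46
  Remaining [-28, 12, 5, -48, -25, -49] -> largest is 12
  Remaining [-28, 5, -48, -25, -49] -> largest is 5
  Remaining [-28, -48, -25, -49] -> largest is -25
  Remaining [-28, -48, -49] -> largest is -28
  Remaining [-48, -49] -> largest is -48
  Remaining [-49] -> largest is -49
Collecting the picks in order gives the descending list.
Final answer: [49, 46, 12, 5, -25, -28, -48, -49]


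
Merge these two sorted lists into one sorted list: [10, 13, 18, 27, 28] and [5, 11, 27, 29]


List A: [10, 13, 18, 27, 28]
List B: [5, 11, 27, 29]
Repeatedly compare the front elements and take the smaller:
  10 vs 5 -> take 5
  10 vs 11 -> take 10
  13 vs 11 -> take 11
  13 vs 27 -> take 13
  18 vs 27 -> take 18
  27 vs 27 -> take 27
  28 vs 27 -> take 27
  28 vs 29 -> take 28
  A is exhausted; append the rest of B: [29]
Final answer: [5, 10, 11, 13, 18, 27, 27, 28, 29]


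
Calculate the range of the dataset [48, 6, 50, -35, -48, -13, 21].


Maximum value: 50
Minimum value: -48
Range = 50 - (-48) = 98
Final answer: 98


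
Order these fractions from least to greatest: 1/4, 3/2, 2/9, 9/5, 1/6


Convert to decimal for comparison:
  1/4 = 0.25
  3/2 = 1.5
  2/9 = 0.2222
  9/5 = 1.8
  1/6 = 0.1667
Decimals in increasing order: 0.1667 < 0.2222 < 0.25 < 1.5 < 1.8
Writing each back as its fraction gives the sorted order.
Final answer: 1/6, 2/9, 1/4, 3/2, 9/5


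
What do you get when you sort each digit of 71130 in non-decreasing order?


The number 71130 has digits: 7, 1, 1, 3, 0
Sorted: 0, 1, 1, 3, 7
Joining the sorted digits gives the result.
Final answer: 01137


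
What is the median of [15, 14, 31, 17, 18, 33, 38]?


First, sort the list: [14, 15, 17, 18, 31, 33, 38]
The list has 7 elements (odd count).
The middle index is 3 (0-based), and the element there is 18.
Final answer: 18


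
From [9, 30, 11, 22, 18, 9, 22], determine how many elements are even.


Check each element:
  9 is odd
  30 is even
  11 is odd
  22 is even
  18 is even
  9 is odd
  22 is even
Evens: [30, 22, 18, 22]
Count of evens = 4
Final answer: 4


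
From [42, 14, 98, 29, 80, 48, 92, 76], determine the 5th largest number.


Sort descending: [98, 92, 80, 76, 48, 42, 29, 14]
The 5th element (1-indexed) is at index 4.
Value = 48
Final answer: 48


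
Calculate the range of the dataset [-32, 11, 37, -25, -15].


Maximum value: 37
Minimum value: -32
Range = 37 - (-32) = 69
Final answer: 69


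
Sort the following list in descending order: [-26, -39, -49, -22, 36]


Original list: [-26, -39, -49, -22, 36]
Repeatedly take the largest remaining element:
  Remaining [-26, -39, -49, -22, 36] -> largest is 36
  Remaining [-26, -39, -49, -22] -> largest is -22
  Remaining [-26, -39, -49] -> largest is -26
  Remaining [-39, -49] -> largest is -39
  Remaining [-49] -> largest is -49
Collecting the picks in order gives the descending list.
Final answer: [36, -22, -26, -39, -49]


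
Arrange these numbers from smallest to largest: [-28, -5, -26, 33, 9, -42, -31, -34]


Original list: [-28, -5, -26, 33, 9, -42, -31, -34]
Repeatedly take the smallest remaining element:
  Remaining [-28, -5, -26, 33, 9, -42, -31, -34] -> smallest is -42
  Remaining [-28, -5, -26, 33, 9, -31, -34] -> smallest is -34
  Remaining [-28, -5, -26, 33, 9, -31] -> smallest is -31
  Remaining [-28, -5, -26, 33, 9] -> smallest is -28
  Remaining [-5, -26, 33, 9] -> smallest is -26
  Remaining [-5, 33, 9] -> smallest is -5
  Remaining [33, 9] -> smallest is 9
  Remaining [33] -> smallest is 33
Collecting the picks in order gives the sorted list.
Final answer: [-42, -34, -31, -28, -26, -5, 9, 33]


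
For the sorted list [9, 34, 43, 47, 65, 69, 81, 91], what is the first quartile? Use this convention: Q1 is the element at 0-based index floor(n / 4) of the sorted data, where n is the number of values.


The list has n = 8 elements.
Q1 index = floor(8 / 4) = floor(2) = 2
Counting from index 0 in the sorted data, the element at index 2 is 43.
Final answer: 43


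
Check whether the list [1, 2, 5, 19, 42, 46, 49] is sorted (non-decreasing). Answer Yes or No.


Check consecutive pairs:
  1 <= 2? True
  2 <= 5? True
  5 <= 19? True
  19 <= 42? True
  42 <= 46? True
  46 <= 49? True
Every consecutive pair is in order, so the list is non-decreasing.
Final answer: Yes


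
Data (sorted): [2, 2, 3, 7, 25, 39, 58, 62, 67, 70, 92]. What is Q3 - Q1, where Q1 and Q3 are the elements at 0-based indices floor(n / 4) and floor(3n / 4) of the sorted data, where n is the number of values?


The data has n = 11 elements.
Q1 index = floor(11 / 4) = floor(2.75) = 2; Q3 index = floor(3 * 11 / 4) = floor(8.25) = 8
Q1 = element at index 2 = 3
Q3 = element at index 8 = 67
IQR = 67 - 3 = 64
Final answer: 64


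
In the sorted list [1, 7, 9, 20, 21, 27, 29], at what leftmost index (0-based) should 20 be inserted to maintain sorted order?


List is sorted: [1, 7, 9, 20, 21, 27, 29]
We need the leftmost position where 20 can be inserted, i.e. the first index whose element is >= 20 (or the end of the list if none is).
Binary search with low=0, high=7 (0-based indices):
  low=0, high=7, mid=3: a[3]=20 >= 20, so high = 3
  low=0, high=3, mid=1: a[1]=7 < 20, so low = 2
  low=2, high=3, mid=2: a[2]=9 < 20, so low = 3
Now low = high = 3, so the insertion index is 3.
Final answer: 3


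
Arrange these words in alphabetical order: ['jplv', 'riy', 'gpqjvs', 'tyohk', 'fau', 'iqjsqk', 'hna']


Compare strings character by character (the first differing letter decides):
  'fau' < 'gpqjvs' since 'f' < 'g' at position 1
  'gpqjvs' < 'hna' since 'g' < 'h' at position 1
  'hna' < 'iqjsqk' since 'h' < 'i' at position 1
  'iqjsqk' < 'jplv' since 'i' < 'j' at position 1
  'jplv' < 'riy' since 'j' < 'r' at position 1
  'riy' < 'tyohk' since 'r' < 't' at position 1
Chaining these comparisons gives the alphabetical order.
Final answer: ['fau', 'gpqjvs', 'hna', 'iqjsqk', 'jplv', 'riy', 'tyohk']


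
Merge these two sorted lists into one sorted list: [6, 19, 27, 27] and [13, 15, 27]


List A: [6, 19, 27, 27]
List B: [13, 15, 27]
Repeatedly compare the front elements and take the smaller:
  6 vs 13 -> take 6
  19 vs 13 -> take 13
  19 vs 15 -> take 15
  19 vs 27 -> take 19
  27 vs 27 -> take 27
  27 vs 27 -> take 27
  A is exhausted; append the rest of B: [27]
Final answer: [6, 13, 15, 19, 27, 27, 27]


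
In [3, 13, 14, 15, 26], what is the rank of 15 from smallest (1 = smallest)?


Sort ascending: [3, 13, 14, 15, 26]
Find 15 in the sorted list.
15 is at position 4 (1-indexed).
Final answer: 4


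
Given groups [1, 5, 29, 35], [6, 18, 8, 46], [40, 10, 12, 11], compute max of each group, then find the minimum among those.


Find max of each group:
  Group 1: [1, 5, 29, 35] -> max = 35
  Group 2: [6, 18, 8, 46] -> max = 46
  Group 3: [40, 10, 12, 11] -> max = 40
Maxes: [35, 46, 40]
Minimum of maxes = 35
Final answer: 35


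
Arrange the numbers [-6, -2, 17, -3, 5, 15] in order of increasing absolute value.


Compute absolute values:
  |-6| = 6
  |-2| = 2
  |17| = 17
  |-3| = 3
  |5| = 5
  |15| = 15
Absolute values in increasing order: 2 < 3 < 5 < 6 < 15 < 17
Listing the original numbers in that order gives the answer.
Final answer: [-2, -3, 5, -6, 15, 17]


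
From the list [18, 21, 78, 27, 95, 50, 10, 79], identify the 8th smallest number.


Sort ascending: [10, 18, 21, 27, 50, 78, 79, 95]
The 8th element (1-indexed) is at index 7.
Value = 95
Final answer: 95


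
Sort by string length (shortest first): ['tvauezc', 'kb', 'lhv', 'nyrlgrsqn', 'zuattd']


Compute lengths:
  'tvauezc' has length 7
  'kb' has length 2
  'lhv' has length 3
  'nyrlgrsqn' has length 9
  'zuattd' has length 6
Lengths in increasing order: 2 < 3 < 6 < 7 < 9
Listing the words in that order gives the answer.
Final answer: ['kb', 'lhv', 'zuattd', 'tvauezc', 'nyrlgrsqn']


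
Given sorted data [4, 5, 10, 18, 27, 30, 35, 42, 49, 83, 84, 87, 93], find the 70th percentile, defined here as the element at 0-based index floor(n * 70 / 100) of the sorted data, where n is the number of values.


The dataset has n = 13 elements.
Index = floor(13 * 70 / 100) = floor(910 / 100) = floor(9.1) = 9
Counting from index 0 in the sorted data, the element at index 9 is 83.
Final answer: 83


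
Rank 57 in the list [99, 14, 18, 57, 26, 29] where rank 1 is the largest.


Sort descending: [99, 57, 29, 26, 18, 14]
Find 57 in the sorted list.
57 is at position 2.
Final answer: 2


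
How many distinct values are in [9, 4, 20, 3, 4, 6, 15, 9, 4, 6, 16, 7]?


List all unique values:
Distinct values: [3, 4, 6, 7, 9, 15, 16, 20]
Count = 8
Final answer: 8


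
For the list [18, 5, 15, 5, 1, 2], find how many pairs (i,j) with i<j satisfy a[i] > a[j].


For each element, count the later elements that are smaller than it:
  18 (index 0): smaller elements after it = [5, 15, 5, 1, 2] -> 5
  5 (index 1): smaller elements after it = [1, 2] -> 2
  15 (index 2): smaller elements after it = [5, 1, 2] -> 3
  5 (index 3): smaller elements after it = [1, 2] -> 2
  1 (index 4): smaller elements after it = [] -> 0
Total inversions = 5 + 2 + 3 + 2 + 0 = 12
Final answer: 12
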